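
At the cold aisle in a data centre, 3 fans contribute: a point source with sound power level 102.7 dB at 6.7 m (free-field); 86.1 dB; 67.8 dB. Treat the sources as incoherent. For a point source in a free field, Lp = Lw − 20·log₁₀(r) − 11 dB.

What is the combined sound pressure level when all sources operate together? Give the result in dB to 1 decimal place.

86.5 dB

Source at 6.7 m: Lp = 102.7 − 20·log₁₀(6.7) − 11 = 75.2 dB.
Σ 10^(Lᵢ/10) = 4.465e+08.
Back to dB: 10·log₁₀ Σ = 86.5 dB.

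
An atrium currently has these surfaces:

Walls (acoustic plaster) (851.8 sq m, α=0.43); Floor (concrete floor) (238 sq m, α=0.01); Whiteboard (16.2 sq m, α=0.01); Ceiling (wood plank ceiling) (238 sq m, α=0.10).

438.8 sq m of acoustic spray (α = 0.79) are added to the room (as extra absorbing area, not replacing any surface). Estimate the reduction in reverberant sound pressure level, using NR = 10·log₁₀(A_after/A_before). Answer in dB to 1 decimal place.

A_before = Σ Sᵢαᵢ = 851.8*0.43 + 238*0.01 + 16.2*0.01 + 238*0.10 = 392.616 sabins.
Added absorption = 438.8 × 0.79 = 346.652 sabins.
A_after = 392.616 + 346.652 = 739.268 sabins.
NR = 10·log₁₀(739.268/392.616) = 2.7 dB.

2.7 dB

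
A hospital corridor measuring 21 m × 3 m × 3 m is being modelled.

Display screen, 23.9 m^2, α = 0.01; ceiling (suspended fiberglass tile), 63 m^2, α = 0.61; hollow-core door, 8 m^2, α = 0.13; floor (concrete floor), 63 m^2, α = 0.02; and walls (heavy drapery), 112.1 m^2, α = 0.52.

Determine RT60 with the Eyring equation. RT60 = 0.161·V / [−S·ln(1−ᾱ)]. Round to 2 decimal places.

0.25 seconds

S = Σ Sᵢ = 270.0 m^2.
Σ(Sᵢαᵢ) = 23.9×0.01 + 63×0.61 + 8×0.13 + 63×0.02 + 112.1×0.52 = 99.261.
Mean coefficient ᾱ = A/S = 0.3676.
Eyring denominator: −S ln(1−ᾱ) = 123.723.
V = 21 × 3 × 3 = 189 m³.
RT60 = 0.161 × 189 / 123.723 = 0.25 s.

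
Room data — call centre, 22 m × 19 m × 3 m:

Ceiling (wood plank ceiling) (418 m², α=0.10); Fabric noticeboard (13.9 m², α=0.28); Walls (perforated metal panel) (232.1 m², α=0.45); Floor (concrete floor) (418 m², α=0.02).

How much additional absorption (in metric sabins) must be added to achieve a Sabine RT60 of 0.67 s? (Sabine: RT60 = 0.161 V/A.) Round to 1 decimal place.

Total absorption A₁ = 418*0.10 + 13.9*0.28 + 232.1*0.45 + 418*0.02
  = 41.800 + 3.892 + 104.445 + 8.360 = 158.497 m² sabins.
For T = 0.67 s, need A₂ = 0.161·V/T = 0.161·1254/0.67 = 301.334 sabins.
ΔA = A₂ − A₁ = 301.334 − 158.497 = 142.8 sabins.

142.8 sabins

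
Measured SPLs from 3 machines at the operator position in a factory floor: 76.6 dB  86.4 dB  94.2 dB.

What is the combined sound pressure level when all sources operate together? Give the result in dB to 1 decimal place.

Converting to relative power and adding: 10^(76.6/10) + 10^(86.4/10) + 10^(94.2/10) = 3.112e+09.
L_total = 10·log₁₀(3.112e+09) = 94.9 dB.

94.9 dB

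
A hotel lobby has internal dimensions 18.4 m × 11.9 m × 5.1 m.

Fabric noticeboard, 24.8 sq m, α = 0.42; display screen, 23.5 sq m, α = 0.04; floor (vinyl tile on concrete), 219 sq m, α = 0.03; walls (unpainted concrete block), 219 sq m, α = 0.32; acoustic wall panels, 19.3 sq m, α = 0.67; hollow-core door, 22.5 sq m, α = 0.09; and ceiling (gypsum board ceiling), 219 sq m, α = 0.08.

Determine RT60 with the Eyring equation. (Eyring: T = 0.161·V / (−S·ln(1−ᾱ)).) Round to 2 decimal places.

Total surface area S = 24.8 + 23.5 + 219 + 219 + 19.3 + 22.5 + 219 = 747.1 sq m.
Absorption A = 24.8×0.42 + 23.5×0.04 + 219×0.03 + 219×0.32 + 19.3×0.67 + 22.5×0.09 + 219×0.08 = 120.482 sabins.
ᾱ = 120.482 / 747.1 = 0.1613.
−S·ln(1−ᾱ) = −747.1 × ln(1 − 0.1613) = 131.417.
V = 18.4 × 11.9 × 5.1 = 1116.696 m³.
RT60 = 0.161 × 1116.696 / 131.417 = 1.37 s.

1.37 s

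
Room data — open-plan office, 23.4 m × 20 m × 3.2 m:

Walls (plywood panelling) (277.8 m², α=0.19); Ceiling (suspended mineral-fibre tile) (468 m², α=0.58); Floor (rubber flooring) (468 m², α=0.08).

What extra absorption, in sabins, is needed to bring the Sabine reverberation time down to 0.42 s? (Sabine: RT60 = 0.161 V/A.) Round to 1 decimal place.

212.4 sabins

Summing Sᵢαᵢ: 52.782 + 271.440 + 37.440 → A₁ = 361.662 sabins.
V = 1497.6 m³. Required absorption A₂ = 0.161 × 1497.6 / 0.42 = 574.080 sabins.
Shortfall: 574.080 − 361.662 = 212.4 sabins.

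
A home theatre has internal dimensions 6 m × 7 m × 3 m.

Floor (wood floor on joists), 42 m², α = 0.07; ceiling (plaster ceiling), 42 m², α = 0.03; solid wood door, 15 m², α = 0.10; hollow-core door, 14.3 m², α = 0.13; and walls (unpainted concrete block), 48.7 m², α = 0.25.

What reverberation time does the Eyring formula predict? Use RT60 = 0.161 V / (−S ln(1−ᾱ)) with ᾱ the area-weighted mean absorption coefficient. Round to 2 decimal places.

S = Σ Sᵢ = 162.0 m².
Σ(Sᵢαᵢ) = 42·0.07 + 42·0.03 + 15·0.10 + 14.3·0.13 + 48.7·0.25 = 19.734.
ᾱ = 19.734 / 162.0 = 0.1218.
Eyring denominator: −S ln(1−ᾱ) = 21.041.
V = 6 × 7 × 3 = 126 m³.
T = 0.161·V/[−S·ln(1−ᾱ)] = 0.161·126/21.041 = 0.96 s.

0.96 s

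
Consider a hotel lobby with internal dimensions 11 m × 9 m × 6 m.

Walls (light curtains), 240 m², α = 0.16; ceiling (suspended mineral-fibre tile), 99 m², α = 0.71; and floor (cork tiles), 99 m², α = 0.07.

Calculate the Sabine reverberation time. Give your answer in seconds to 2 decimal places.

Summing Sᵢαᵢ: 38.400 + 70.290 + 6.930 → A = 115.620 sabins.
Volume V = 11 × 9 × 6 = 594 m³.
RT60 = 0.161 · V / A = 0.161 × 594 / 115.620 = 0.83 s.

0.83 sec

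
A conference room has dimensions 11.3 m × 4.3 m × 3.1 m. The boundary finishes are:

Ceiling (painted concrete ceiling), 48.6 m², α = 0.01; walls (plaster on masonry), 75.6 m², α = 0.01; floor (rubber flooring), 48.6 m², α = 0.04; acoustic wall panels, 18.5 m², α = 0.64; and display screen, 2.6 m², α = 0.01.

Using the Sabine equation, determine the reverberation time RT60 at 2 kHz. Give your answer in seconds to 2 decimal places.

A = Σ Sᵢαᵢ = 48.6·0.01 + 75.6·0.01 + 48.6·0.04 + 18.5·0.64 + 2.6·0.01 = 15.052 sabins.
Volume V = 11.3 × 4.3 × 3.1 = 150.629 m³.
RT60 = 0.161 · V / A = 0.161 × 150.629 / 15.052 = 1.61 s.

1.61 s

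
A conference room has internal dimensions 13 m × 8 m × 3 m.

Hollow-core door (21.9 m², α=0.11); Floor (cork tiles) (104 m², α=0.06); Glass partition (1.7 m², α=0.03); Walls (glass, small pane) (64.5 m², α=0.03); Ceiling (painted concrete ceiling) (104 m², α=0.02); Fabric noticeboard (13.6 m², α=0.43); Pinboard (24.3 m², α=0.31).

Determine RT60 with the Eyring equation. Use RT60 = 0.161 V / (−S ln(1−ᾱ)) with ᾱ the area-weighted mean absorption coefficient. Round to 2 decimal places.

S = Σ Sᵢ = 334.0 m².
Σ(Sᵢαᵢ) = 21.9×0.11 + 104×0.06 + 1.7×0.03 + 64.5×0.03 + 104×0.02 + 13.6×0.43 + 24.3×0.31 = 26.096.
Mean coefficient ᾱ = A/S = 0.0781.
−S·ln(1−ᾱ) = −334.0 × ln(1 − 0.0781) = 27.160.
V = 13 × 8 × 3 = 312 m³.
RT60 = 0.161 × 312 / 27.160 = 1.85 s.

1.85 s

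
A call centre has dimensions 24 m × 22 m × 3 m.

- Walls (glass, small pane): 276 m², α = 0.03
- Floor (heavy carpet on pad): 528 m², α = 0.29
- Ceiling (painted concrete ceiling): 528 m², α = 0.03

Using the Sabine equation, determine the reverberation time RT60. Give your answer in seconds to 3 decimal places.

A = Σ Sᵢαᵢ = 276*0.03 + 528*0.29 + 528*0.03 = 177.240 sabins.
Room volume: 1584 m³.
Sabine: RT60 = 0.161 × 1584 / 177.240 = 1.439 s.

1.439 sec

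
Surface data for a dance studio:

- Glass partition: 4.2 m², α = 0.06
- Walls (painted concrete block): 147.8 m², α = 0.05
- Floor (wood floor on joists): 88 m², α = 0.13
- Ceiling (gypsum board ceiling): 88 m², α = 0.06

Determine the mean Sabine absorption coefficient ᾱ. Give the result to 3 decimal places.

Total surface area S = 328.0 m².
Weighted sum Σ Sα = 24.362.
ᾱ = 24.362 / 328.0 = 0.074.

0.074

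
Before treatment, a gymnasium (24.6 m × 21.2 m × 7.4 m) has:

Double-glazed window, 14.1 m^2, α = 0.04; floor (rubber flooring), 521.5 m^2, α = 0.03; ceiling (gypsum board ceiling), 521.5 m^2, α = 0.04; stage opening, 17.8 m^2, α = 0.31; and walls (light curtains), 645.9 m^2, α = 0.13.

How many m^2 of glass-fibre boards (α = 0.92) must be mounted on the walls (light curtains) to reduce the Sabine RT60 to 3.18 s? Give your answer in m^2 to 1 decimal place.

87.1

Total absorption A₁ = 14.1*0.04 + 521.5*0.03 + 521.5*0.04 + 17.8*0.31 + 645.9*0.13
  = 0.564 + 15.645 + 20.860 + 5.518 + 83.967 = 126.554 m^2 sabins.
V = 3859.248 m³. Target absorption A₂ = 0.161 × 3859.248 / 3.18 = 195.390 sabins.
Absorption to add: 195.390 − 126.554 = 68.836 sabins.
Net gain per m^2: Δα = 0.92 − 0.13 = 0.79.
Area = ΔA/Δα = 68.836/0.79 = 87.1 m^2.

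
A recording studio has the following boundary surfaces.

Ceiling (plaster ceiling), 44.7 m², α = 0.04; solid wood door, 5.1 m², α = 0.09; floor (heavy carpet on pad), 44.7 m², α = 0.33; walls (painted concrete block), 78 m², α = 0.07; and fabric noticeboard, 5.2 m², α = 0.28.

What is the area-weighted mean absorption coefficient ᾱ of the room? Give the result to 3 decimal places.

0.135

S = Σ Sᵢ = 44.7 + 5.1 + 44.7 + 78 + 5.2 = 177.7 m².
Weighted sum Σ Sα = 23.914.
ᾱ = A/S = 0.135.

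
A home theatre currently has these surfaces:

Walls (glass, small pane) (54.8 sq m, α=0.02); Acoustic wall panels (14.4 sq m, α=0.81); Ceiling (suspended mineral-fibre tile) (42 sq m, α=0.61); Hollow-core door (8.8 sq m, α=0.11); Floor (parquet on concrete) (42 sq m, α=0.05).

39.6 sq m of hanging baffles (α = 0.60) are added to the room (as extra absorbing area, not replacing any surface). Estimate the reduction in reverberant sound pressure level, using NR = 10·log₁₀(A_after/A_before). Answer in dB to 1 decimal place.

A_before = Σ Sᵢαᵢ = 54.8*0.02 + 14.4*0.81 + 42*0.61 + 8.8*0.11 + 42*0.05 = 41.448 sabins.
Treatment contributes 39.6·0.60 = 23.760 sabins.
New total A_after = 65.208 sabins.
NR = 10·log₁₀(65.208/41.448) = 2.0 dB.

2.0 dB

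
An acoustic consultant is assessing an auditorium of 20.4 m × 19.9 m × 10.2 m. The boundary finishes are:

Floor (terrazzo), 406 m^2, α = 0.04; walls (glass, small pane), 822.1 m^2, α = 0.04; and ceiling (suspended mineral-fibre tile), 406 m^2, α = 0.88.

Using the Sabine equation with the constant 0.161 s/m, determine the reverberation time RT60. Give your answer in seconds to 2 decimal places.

1.64 seconds

A = Σ Sᵢαᵢ = 406×0.04 + 822.1×0.04 + 406×0.88 = 406.404 sabins.
Room volume: 4140.792 m³.
T = 0.161 V/A = 0.161·4140.792/406.404 = 1.64 s.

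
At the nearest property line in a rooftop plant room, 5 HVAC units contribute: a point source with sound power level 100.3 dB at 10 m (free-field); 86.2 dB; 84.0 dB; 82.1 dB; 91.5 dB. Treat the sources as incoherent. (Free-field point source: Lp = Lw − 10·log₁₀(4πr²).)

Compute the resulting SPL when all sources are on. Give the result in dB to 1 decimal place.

93.5 dB

Source at 10 m: Lp = 100.3 − 10·log₁₀(4π·10²) = 100.3 − 10·log₁₀(1256.637) = 69.3 dB.
Σ 10^(Lᵢ/10) = 2.251e+09.
Combined level = 10 log₁₀(2.251e+09) = 93.5 dB.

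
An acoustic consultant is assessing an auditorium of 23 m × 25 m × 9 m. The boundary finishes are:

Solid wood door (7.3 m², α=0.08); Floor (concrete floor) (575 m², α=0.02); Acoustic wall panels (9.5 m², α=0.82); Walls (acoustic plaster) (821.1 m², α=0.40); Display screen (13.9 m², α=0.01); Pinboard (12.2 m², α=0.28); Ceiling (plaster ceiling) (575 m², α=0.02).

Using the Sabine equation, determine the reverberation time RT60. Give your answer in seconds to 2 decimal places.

Equivalent absorption area: A = 7.3×0.08 + 575×0.02 + 9.5×0.82 + 821.1×0.40 + 13.9×0.01 + 12.2×0.28 + 575×0.02 = 363.369 m².
V = 23·25·9 = 5175 m³.
RT60 = 0.161 · V / A = 0.161 × 5175 / 363.369 = 2.29 s.

2.29 s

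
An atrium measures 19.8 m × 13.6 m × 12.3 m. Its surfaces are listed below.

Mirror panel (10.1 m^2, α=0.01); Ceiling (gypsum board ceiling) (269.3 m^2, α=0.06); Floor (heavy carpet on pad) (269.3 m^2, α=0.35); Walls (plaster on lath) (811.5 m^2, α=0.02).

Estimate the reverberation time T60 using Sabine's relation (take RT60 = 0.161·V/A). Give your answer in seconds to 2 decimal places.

A = Σ Sᵢαᵢ = 10.1×0.01 + 269.3×0.06 + 269.3×0.35 + 811.5×0.02 = 126.744 sabins.
Volume V = 19.8 × 13.6 × 12.3 = 3312.144 m³.
Sabine: RT60 = 0.161 × 3312.144 / 126.744 = 4.21 s.

4.21 sec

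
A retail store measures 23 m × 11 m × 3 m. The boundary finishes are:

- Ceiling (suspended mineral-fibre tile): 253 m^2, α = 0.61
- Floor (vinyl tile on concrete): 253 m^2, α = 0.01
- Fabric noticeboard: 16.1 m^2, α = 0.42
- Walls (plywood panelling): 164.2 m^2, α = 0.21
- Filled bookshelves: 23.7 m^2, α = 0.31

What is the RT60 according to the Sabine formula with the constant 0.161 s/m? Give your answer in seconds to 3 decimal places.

0.595 seconds

Summing Sᵢαᵢ: 154.330 + 2.530 + 6.762 + 34.482 + 7.347 → A = 205.451 sabins.
Volume V = 23 × 11 × 3 = 759 m³.
Sabine: RT60 = 0.161 × 759 / 205.451 = 0.595 s.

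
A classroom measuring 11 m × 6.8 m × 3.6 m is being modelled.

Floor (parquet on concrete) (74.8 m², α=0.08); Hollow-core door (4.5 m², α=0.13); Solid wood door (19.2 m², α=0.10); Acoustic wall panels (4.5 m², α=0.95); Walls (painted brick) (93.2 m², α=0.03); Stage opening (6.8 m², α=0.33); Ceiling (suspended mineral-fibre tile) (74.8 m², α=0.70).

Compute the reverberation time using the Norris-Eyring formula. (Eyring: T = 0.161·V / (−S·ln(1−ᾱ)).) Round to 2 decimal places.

0.54 sec

S = Σ Sᵢ = 277.8 m².
Σ(Sᵢαᵢ) = 74.8×0.08 + 4.5×0.13 + 19.2×0.10 + 4.5×0.95 + 93.2×0.03 + 6.8×0.33 + 74.8×0.70 = 70.164.
Mean coefficient ᾱ = A/S = 0.2526.
−S·ln(1−ᾱ) = −277.8 × ln(1 − 0.2526) = 80.883.
V = 11 × 6.8 × 3.6 = 269.28 m³.
T = 0.161·V/[−S·ln(1−ᾱ)] = 0.161·269.28/80.883 = 0.54 s.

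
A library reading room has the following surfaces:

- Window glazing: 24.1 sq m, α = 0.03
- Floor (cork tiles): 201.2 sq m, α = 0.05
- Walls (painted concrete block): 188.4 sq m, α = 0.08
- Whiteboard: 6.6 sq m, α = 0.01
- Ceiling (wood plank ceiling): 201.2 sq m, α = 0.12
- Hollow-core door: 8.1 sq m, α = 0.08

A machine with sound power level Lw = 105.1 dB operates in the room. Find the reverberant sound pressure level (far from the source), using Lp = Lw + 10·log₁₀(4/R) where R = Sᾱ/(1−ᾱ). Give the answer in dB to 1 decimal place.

A = 50.713 sabins; S = 629.6 sq m.
ᾱ = 50.713/629.6 = 0.0805; R = Sᾱ/(1−ᾱ) = 50.713/(1−0.0805) = 55.153 sq m.
Lp = 105.1 + 10·log₁₀(4/55.153) = 105.1 + (-11.40) = 93.7 dB.

93.7 dB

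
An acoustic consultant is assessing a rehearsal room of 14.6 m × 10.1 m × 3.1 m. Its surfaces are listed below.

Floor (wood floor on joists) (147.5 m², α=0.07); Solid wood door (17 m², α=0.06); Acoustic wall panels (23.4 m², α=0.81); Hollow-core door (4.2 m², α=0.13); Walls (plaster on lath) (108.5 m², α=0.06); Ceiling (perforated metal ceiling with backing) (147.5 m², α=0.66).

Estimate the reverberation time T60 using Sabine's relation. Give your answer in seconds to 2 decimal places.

0.55 s

A = Σ Sᵢαᵢ = 147.5*0.07 + 17*0.06 + 23.4*0.81 + 4.2*0.13 + 108.5*0.06 + 147.5*0.66 = 134.705 sabins.
Volume V = 14.6 × 10.1 × 3.1 = 457.126 m³.
RT60 = 0.161 · V / A = 0.161 × 457.126 / 134.705 = 0.55 s.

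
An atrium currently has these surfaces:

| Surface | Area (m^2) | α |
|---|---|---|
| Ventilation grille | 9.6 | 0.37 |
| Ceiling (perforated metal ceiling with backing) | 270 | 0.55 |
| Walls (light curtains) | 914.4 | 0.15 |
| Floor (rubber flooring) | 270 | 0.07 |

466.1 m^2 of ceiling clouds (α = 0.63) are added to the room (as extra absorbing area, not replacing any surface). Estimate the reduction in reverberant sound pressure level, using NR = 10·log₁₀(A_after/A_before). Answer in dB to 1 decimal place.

A_before = Σ Sᵢαᵢ = 9.6*0.37 + 270*0.55 + 914.4*0.15 + 270*0.07 = 308.112 sabins.
Treatment contributes 466.1·0.63 = 293.643 sabins.
New total A_after = 601.755 sabins.
Reduction = 10 log₁₀(A_after/A_before) = 10 log₁₀(1.9530) = 2.9 dB.

2.9 dB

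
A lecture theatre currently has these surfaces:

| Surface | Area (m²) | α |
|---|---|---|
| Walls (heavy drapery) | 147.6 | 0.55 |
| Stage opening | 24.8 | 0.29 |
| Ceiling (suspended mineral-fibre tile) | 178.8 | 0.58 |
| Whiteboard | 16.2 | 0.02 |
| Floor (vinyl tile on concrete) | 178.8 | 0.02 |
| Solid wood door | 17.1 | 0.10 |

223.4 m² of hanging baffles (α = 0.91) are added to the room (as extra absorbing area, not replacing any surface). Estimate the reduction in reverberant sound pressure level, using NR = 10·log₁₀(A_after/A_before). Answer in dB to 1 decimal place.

Summing Sᵢαᵢ: 81.180 + 7.192 + 103.704 + 0.324 + 3.576 + 1.710 → A_before = 197.686 sabins.
Treatment contributes 223.4·0.91 = 203.294 sabins.
New total A_after = 400.980 sabins.
NR = 10·log₁₀(400.980/197.686) = 3.1 dB.

3.1 dB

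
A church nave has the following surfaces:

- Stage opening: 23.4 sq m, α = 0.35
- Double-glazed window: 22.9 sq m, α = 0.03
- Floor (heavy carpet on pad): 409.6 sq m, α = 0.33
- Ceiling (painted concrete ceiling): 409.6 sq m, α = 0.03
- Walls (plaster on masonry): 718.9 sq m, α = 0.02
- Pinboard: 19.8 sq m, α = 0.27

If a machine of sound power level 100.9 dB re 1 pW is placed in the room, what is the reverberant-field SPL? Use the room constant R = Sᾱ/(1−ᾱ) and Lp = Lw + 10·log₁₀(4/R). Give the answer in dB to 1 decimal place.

84.0 dB

Σ(Sᵢαᵢ) = 23.4×0.35 + 22.9×0.03 + 409.6×0.33 + 409.6×0.03 + 718.9×0.02 + 19.8×0.27 = 176.057; total area S = 1604.2 sq m.
ᾱ = 176.057/1604.2 = 0.1097; R = Sᾱ/(1−ᾱ) = 176.057/(1−0.1097) = 197.750 sq m.
Lp = Lw + 10 log₁₀(4/R) = 100.9 -16.94 = 84.0 dB.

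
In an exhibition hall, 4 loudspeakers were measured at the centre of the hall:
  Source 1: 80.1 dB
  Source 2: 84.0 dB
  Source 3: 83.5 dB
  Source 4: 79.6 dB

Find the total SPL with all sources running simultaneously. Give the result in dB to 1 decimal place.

Sum in the linear (power) domain: Σ 10^(Lᵢ/10) = 10^(80.1/10) + 10^(84.0/10) + 10^(83.5/10) + 10^(79.6/10) = 6.686e+08.
Combined level = 10 log₁₀(6.686e+08) = 88.3 dB.

88.3 dB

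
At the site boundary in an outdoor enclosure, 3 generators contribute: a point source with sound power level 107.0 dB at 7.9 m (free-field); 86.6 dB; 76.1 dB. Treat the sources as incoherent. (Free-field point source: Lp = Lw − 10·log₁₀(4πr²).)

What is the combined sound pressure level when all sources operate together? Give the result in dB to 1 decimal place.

Source at 7.9 m: Lp = 107.0 − 10·log₁₀(4π·7.9²) = 107.0 − 10·log₁₀(784.267) = 78.1 dB.
Sum in the linear (power) domain: Σ 10^(Lᵢ/10) = 10^(78.1/10) + 10^(86.6/10) + 10^(76.1/10) = 5.624e+08.
L_total = 10·log₁₀(5.624e+08) = 87.5 dB.

87.5 dB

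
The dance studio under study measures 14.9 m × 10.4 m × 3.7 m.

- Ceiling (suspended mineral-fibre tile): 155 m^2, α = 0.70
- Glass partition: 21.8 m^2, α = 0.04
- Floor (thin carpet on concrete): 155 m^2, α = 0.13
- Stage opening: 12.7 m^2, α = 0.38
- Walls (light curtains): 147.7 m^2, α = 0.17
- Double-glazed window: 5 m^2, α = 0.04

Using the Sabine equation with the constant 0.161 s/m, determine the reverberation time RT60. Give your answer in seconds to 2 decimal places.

Summing Sᵢαᵢ: 108.500 + 0.872 + 20.150 + 4.826 + 25.109 + 0.200 → A = 159.657 sabins.
Volume V = 14.9 × 10.4 × 3.7 = 573.352 m³.
RT60 = 0.161 · V / A = 0.161 × 573.352 / 159.657 = 0.58 s.

0.58 sec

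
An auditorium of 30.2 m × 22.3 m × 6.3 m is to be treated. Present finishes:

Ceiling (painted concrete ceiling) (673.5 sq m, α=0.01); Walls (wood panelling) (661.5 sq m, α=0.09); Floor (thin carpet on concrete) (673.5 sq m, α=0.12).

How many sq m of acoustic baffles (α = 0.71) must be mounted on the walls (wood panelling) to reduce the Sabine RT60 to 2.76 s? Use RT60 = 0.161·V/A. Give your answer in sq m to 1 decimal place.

161.9

Equivalent absorption area: A₁ = 673.5·0.01 + 661.5·0.09 + 673.5·0.12 = 147.090 sq m.
V = 4242.798 m³. Target absorption A₂ = 0.161 × 4242.798 / 2.76 = 247.497 sabins.
ΔA needed = 247.497 − 147.090 = 100.407 sabins.
Each sq m of panel replacing the walls (wood panelling) adds (0.71 − 0.09) = 0.62 sabins.
Area = ΔA/Δα = 100.407/0.62 = 161.9 sq m.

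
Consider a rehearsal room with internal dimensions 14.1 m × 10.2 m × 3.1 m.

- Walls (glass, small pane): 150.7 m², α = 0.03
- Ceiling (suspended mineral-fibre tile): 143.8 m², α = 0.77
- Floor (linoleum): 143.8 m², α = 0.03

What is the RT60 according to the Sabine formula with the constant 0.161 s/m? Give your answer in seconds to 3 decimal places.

Summing Sᵢαᵢ: 4.521 + 110.726 + 4.314 → A = 119.561 sabins.
Volume V = 14.1 × 10.2 × 3.1 = 445.842 m³.
T = 0.161 V/A = 0.161·445.842/119.561 = 0.600 s.

0.600 seconds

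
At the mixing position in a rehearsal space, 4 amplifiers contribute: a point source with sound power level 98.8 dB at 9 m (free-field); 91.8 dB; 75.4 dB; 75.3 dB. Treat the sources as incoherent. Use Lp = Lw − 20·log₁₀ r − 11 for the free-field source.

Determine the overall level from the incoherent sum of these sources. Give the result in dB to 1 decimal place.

92.0 dB

Source at 9 m: Lp = 98.8 − 20·log₁₀(9) − 11 = 68.7 dB.
Sum in the linear (power) domain: Σ 10^(Lᵢ/10) = 10^(68.7/10) + 10^(91.8/10) + 10^(75.4/10) + 10^(75.3/10) = 1.59e+09.
Back to dB: 10·log₁₀ Σ = 92.0 dB.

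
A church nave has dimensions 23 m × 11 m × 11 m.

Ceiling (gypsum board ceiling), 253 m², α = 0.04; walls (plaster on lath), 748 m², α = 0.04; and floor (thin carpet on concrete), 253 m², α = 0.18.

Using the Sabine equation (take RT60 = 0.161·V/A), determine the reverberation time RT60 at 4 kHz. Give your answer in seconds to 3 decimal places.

Total absorption A = 253×0.04 + 748×0.04 + 253×0.18
  = 10.120 + 29.920 + 45.540 = 85.580 m² sabins.
Volume V = 23 × 11 × 11 = 2783 m³.
RT60 = 0.161 · V / A = 0.161 × 2783 / 85.580 = 5.236 s.

5.236 sec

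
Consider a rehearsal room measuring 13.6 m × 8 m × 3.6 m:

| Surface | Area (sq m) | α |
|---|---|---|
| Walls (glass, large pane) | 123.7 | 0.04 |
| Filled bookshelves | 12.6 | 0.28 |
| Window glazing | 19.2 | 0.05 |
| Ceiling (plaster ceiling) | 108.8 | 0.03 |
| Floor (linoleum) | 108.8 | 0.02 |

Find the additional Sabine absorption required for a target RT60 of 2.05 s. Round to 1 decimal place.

15.9 sabins

Equivalent absorption area: A₁ = 123.7·0.04 + 12.6·0.28 + 19.2·0.05 + 108.8·0.03 + 108.8·0.02 = 14.876 sq m.
Target A₂ = 0.161·391.68/2.05 = 30.761 sabins (V = 391.68 m³).
ΔA = A₂ − A₁ = 30.761 − 14.876 = 15.9 sabins.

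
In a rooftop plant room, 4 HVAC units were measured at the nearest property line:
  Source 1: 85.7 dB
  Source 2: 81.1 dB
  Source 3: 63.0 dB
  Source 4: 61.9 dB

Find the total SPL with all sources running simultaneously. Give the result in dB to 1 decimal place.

Σ 10^(Lᵢ/10) = 5.039e+08.
Back to dB: 10·log₁₀ Σ = 87.0 dB.

87.0 dB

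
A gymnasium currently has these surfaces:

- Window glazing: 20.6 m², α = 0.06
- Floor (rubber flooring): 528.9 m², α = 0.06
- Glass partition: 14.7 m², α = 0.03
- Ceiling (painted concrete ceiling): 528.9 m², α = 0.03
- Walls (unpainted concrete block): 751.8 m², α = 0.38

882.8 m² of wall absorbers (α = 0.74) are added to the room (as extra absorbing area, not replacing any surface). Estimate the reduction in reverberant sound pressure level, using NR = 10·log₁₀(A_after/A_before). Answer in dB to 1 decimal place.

4.7 dB

Equivalent absorption area: A_before = 20.6×0.06 + 528.9×0.06 + 14.7×0.03 + 528.9×0.03 + 751.8×0.38 = 334.962 m².
Added absorption = 882.8 × 0.74 = 653.272 sabins.
A_after = 334.962 + 653.272 = 988.234 sabins.
Reduction = 10 log₁₀(A_after/A_before) = 10 log₁₀(2.9503) = 4.7 dB.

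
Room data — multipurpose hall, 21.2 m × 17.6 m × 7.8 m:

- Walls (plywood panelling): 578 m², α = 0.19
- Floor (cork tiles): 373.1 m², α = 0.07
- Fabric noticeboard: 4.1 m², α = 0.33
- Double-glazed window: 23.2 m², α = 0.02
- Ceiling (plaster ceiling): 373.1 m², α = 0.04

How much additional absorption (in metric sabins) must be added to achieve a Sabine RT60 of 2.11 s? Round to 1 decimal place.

Equivalent absorption area: A₁ = 578*0.19 + 373.1*0.07 + 4.1*0.33 + 23.2*0.02 + 373.1*0.04 = 152.678 m².
For T = 2.11 s, need A₂ = 0.161·V/T = 0.161·2910.336/2.11 = 222.068 sabins.
Shortfall: 222.068 − 152.678 = 69.4 sabins.

69.4 sabins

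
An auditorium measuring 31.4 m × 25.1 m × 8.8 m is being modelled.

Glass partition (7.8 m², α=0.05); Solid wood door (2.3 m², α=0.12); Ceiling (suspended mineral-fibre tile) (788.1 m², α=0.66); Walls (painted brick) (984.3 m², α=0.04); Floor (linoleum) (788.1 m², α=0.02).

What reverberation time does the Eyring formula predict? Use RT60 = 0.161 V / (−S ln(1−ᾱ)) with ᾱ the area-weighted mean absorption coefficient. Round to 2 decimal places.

1.71 seconds

Total surface area S = 7.8 + 2.3 + 788.1 + 984.3 + 788.1 = 2570.6 m².
Absorption A = 7.8×0.05 + 2.3×0.12 + 788.1×0.66 + 984.3×0.04 + 788.1×0.02 = 575.946 sabins.
Mean coefficient ᾱ = A/S = 0.2241.
Eyring denominator: −S ln(1−ᾱ) = 652.243.
V = 31.4 × 25.1 × 8.8 = 6935.632 m³.
T = 0.161·V/[−S·ln(1−ᾱ)] = 0.161·6935.632/652.243 = 1.71 s.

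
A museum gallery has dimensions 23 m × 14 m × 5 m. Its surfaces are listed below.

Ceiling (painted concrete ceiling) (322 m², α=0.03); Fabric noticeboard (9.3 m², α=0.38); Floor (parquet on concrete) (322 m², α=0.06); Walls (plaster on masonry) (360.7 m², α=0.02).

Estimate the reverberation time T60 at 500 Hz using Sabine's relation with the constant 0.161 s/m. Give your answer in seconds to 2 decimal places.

6.52 sec

Equivalent absorption area: A = 322*0.03 + 9.3*0.38 + 322*0.06 + 360.7*0.02 = 39.728 m².
Room volume: 1610 m³.
RT60 = 0.161 · V / A = 0.161 × 1610 / 39.728 = 6.52 s.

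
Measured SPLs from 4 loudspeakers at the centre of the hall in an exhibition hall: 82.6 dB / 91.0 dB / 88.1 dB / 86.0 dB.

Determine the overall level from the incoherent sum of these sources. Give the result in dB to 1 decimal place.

Σ 10^(Lᵢ/10) = 2.485e+09.
Combined level = 10 log₁₀(2.485e+09) = 94.0 dB.

94.0 dB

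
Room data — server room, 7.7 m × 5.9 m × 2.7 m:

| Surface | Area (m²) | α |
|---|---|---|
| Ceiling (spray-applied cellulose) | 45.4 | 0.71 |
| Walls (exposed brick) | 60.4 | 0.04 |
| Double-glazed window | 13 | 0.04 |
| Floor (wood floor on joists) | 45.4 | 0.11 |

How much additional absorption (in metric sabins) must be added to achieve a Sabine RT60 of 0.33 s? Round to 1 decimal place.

19.7 sabins

Equivalent absorption area: A₁ = 45.4·0.71 + 60.4·0.04 + 13·0.04 + 45.4·0.11 = 40.164 m².
Target A₂ = 0.161·122.661/0.33 = 59.844 sabins (V = 122.661 m³).
ΔA = A₂ − A₁ = 59.844 − 40.164 = 19.7 sabins.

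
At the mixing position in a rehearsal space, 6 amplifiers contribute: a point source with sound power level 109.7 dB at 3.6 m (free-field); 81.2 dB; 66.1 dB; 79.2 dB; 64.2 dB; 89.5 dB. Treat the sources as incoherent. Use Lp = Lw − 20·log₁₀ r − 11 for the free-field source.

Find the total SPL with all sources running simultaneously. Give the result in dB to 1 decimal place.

Source at 3.6 m: Lp = 109.7 − 20·log₁₀(3.6) − 11 = 87.6 dB.
Σ 10^(Lᵢ/10) = 1.688e+09.
Combined level = 10 log₁₀(1.688e+09) = 92.3 dB.

92.3 dB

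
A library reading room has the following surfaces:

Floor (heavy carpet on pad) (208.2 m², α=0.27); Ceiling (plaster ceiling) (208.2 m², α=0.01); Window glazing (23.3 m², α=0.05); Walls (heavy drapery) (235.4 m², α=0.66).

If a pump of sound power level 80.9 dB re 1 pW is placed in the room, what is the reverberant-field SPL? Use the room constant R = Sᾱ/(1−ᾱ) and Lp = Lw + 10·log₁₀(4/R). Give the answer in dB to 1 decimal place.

Σ(Sᵢαᵢ) = 208.2×0.27 + 208.2×0.01 + 23.3×0.05 + 235.4×0.66 = 214.825; total area S = 675.1 m².
ᾱ = 214.825/675.1 = 0.3182; R = Sᾱ/(1−ᾱ) = 214.825/(1−0.3182) = 315.085 m².
Lp = Lw + 10 log₁₀(4/R) = 80.9 -18.96 = 61.9 dB.

61.9 dB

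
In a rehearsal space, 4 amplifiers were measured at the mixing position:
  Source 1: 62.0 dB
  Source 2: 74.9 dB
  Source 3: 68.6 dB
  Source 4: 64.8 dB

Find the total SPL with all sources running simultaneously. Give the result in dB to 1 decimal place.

Converting to relative power and adding: 10^(62.0/10) + 10^(74.9/10) + 10^(68.6/10) + 10^(64.8/10) = 4.275e+07.
Combined level = 10 log₁₀(4.275e+07) = 76.3 dB.

76.3 dB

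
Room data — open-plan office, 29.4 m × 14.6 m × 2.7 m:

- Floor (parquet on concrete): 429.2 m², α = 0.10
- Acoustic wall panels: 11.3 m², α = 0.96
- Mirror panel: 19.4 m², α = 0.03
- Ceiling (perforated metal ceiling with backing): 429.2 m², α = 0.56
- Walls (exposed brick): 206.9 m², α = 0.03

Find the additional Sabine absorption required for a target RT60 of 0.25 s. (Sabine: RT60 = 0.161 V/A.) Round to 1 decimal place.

Equivalent absorption area: A₁ = 429.2·0.10 + 11.3·0.96 + 19.4·0.03 + 429.2·0.56 + 206.9·0.03 = 300.909 m².
Target A₂ = 0.161·1158.948/0.25 = 746.363 sabins (V = 1158.948 m³).
ΔA = A₂ − A₁ = 746.363 − 300.909 = 445.5 sabins.

445.5 sabins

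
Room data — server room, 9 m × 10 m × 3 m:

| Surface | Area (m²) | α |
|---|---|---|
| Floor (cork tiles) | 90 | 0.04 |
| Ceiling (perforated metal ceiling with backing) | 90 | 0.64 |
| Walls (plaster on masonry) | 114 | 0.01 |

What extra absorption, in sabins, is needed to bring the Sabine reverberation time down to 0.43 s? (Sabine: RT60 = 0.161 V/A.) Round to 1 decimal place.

38.8 sabins

Equivalent absorption area: A₁ = 90·0.04 + 90·0.64 + 114·0.01 = 62.340 m².
Target A₂ = 0.161·270/0.43 = 101.093 sabins (V = 270 m³).
Additional absorption ΔA = 101.093 − 62.340 = 38.8 sabins.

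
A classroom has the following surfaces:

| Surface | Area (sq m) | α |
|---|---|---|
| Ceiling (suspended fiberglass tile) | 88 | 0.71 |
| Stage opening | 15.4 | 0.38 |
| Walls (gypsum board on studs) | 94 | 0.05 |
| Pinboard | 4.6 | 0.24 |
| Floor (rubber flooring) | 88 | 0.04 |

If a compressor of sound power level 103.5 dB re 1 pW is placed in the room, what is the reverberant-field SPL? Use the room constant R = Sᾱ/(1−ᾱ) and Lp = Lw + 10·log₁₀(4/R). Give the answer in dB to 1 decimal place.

A = 77.656 sabins; S = 290.0 sq m.
ᾱ = 77.656/290.0 = 0.2678; R = Sᾱ/(1−ᾱ) = 77.656/(1−0.2678) = 106.058 sq m.
Lp = 103.5 + 10·log₁₀(4/106.058) = 103.5 + (-14.23) = 89.3 dB.

89.3 dB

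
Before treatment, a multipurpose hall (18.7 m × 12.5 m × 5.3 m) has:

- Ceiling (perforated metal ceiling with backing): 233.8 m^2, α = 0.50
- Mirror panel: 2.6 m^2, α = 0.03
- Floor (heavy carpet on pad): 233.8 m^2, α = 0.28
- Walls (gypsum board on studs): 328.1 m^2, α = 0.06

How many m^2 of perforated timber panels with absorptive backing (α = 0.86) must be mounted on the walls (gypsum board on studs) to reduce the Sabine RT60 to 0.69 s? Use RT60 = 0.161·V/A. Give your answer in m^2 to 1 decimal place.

A₁ = Σ Sᵢαᵢ = 233.8*0.50 + 2.6*0.03 + 233.8*0.28 + 328.1*0.06 = 202.128 sabins.
Required A₂ = 0.161·1238.875/0.69 = 289.071 sabins.
Absorption to add: 289.071 − 202.128 = 86.943 sabins.
Net gain per m^2: Δα = 0.86 − 0.06 = 0.80.
Area = ΔA/Δα = 86.943/0.80 = 108.7 m^2.

108.7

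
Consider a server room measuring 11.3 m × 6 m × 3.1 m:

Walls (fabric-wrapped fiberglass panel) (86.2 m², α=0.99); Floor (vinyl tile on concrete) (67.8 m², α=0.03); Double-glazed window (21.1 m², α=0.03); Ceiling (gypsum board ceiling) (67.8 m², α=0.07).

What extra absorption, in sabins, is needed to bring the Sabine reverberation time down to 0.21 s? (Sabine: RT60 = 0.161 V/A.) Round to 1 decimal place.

Summing Sᵢαᵢ: 85.338 + 2.034 + 0.633 + 4.746 → A₁ = 92.751 sabins.
Target A₂ = 0.161·210.18/0.21 = 161.138 sabins (V = 210.18 m³).
Shortfall: 161.138 − 92.751 = 68.4 sabins.

68.4 sabins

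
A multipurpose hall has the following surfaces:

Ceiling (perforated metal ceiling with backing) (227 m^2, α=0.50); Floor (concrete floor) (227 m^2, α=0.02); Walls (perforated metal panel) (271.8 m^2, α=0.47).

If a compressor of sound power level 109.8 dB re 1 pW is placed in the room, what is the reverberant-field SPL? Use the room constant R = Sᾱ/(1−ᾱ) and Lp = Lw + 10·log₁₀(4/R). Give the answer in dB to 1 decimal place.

90.1 dB

A = 245.786 sabins; S = 725.8 m^2.
ᾱ = 0.3386, so room constant R = A/(1−ᾱ) = 371.615 m^2.
Lp = 109.8 + 10·log₁₀(4/371.615) = 109.8 + (-19.68) = 90.1 dB.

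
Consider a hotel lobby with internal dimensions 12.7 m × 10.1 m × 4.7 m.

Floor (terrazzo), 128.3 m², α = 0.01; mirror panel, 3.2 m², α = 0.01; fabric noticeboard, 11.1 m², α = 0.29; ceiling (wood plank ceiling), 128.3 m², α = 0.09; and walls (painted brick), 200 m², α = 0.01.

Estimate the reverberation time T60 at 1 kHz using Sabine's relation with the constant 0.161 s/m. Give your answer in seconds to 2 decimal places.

5.37 s

Equivalent absorption area: A = 128.3×0.01 + 3.2×0.01 + 11.1×0.29 + 128.3×0.09 + 200×0.01 = 18.081 m².
Room volume: 602.869 m³.
T = 0.161 V/A = 0.161·602.869/18.081 = 5.37 s.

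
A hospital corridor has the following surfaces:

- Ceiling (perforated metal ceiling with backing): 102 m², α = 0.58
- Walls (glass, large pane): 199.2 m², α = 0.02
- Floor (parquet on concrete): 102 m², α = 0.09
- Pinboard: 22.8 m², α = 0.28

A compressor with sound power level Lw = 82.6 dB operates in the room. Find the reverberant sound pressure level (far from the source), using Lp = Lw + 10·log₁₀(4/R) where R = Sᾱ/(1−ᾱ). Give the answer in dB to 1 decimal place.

Σ(Sᵢαᵢ) = 102×0.58 + 199.2×0.02 + 102×0.09 + 22.8×0.28 = 78.708; total area S = 426.0 m².
ᾱ = 78.708/426.0 = 0.1848; R = Sᾱ/(1−ᾱ) = 78.708/(1−0.1848) = 96.551 m².
Lp = 82.6 + 10·log₁₀(4/96.551) = 82.6 + (-13.83) = 68.8 dB.

68.8 dB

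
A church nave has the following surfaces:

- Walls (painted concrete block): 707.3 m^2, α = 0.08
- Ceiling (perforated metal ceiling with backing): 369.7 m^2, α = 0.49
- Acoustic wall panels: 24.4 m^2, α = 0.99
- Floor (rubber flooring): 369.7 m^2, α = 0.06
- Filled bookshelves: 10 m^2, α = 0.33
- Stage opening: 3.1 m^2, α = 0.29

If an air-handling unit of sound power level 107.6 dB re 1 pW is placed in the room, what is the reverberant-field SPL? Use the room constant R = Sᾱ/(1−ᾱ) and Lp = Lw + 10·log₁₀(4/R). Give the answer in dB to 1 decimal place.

Σ(Sᵢαᵢ) = 707.3·0.08 + 369.7·0.49 + 24.4·0.99 + 369.7·0.06 + 10·0.33 + 3.1·0.29 = 288.274; total area S = 1484.2 m^2.
ᾱ = 288.274/1484.2 = 0.1942; R = Sᾱ/(1−ᾱ) = 288.274/(1−0.1942) = 357.749 m^2.
Lp = 107.6 + 10·log₁₀(4/357.749) = 107.6 + (-19.52) = 88.1 dB.

88.1 dB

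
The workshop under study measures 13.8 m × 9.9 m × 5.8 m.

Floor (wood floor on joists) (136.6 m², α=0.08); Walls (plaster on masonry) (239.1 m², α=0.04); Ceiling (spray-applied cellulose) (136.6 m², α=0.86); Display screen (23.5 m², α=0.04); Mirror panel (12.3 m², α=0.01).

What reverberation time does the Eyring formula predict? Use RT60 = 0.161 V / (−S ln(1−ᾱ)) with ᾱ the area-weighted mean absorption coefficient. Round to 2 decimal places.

Total surface area S = 136.6 + 239.1 + 136.6 + 23.5 + 12.3 = 548.1 m².
Σ(Sᵢαᵢ) = 136.6×0.08 + 239.1×0.04 + 136.6×0.86 + 23.5×0.04 + 12.3×0.01 = 139.031.
ᾱ = 139.031 / 548.1 = 0.2537.
−S·ln(1−ᾱ) = −548.1 × ln(1 − 0.2537) = 160.389.
V = 13.8 × 9.9 × 5.8 = 792.396 m³.
T = 0.161·V/[−S·ln(1−ᾱ)] = 0.161·792.396/160.389 = 0.80 s.

0.80 seconds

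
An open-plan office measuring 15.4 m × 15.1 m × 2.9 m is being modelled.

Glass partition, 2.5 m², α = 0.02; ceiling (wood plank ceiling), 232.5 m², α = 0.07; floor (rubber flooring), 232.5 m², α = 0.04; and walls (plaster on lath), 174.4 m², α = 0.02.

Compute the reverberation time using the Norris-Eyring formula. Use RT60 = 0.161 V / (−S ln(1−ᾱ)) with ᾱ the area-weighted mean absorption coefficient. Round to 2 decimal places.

3.64 s

Total surface area S = 2.5 + 232.5 + 232.5 + 174.4 = 641.9 m².
Σ(Sᵢαᵢ) = 2.5×0.02 + 232.5×0.07 + 232.5×0.04 + 174.4×0.02 = 29.113.
ᾱ = 29.113 / 641.9 = 0.0454.
Eyring denominator: −S ln(1−ᾱ) = 29.825.
V = 15.4 × 15.1 × 2.9 = 674.366 m³.
T = 0.161·V/[−S·ln(1−ᾱ)] = 0.161·674.366/29.825 = 3.64 s.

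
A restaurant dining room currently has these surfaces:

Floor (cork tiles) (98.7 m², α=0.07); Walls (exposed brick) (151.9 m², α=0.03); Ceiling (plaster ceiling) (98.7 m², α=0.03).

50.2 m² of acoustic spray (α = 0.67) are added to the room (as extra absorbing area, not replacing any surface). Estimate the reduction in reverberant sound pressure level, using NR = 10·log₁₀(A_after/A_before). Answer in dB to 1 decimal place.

5.2 dB

Summing Sᵢαᵢ: 6.909 + 4.557 + 2.961 → A_before = 14.427 sabins.
Added absorption = 50.2 × 0.67 = 33.634 sabins.
A_after = 14.427 + 33.634 = 48.061 sabins.
Reduction = 10 log₁₀(A_after/A_before) = 10 log₁₀(3.3313) = 5.2 dB.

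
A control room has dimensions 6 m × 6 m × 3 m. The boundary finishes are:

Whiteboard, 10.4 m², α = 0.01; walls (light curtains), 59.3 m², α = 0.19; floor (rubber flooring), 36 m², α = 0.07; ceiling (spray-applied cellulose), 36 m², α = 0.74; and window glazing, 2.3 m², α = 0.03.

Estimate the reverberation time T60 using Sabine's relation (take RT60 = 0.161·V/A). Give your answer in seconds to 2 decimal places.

Equivalent absorption area: A = 10.4·0.01 + 59.3·0.19 + 36·0.07 + 36·0.74 + 2.3·0.03 = 40.600 m².
V = 6·6·3 = 108 m³.
RT60 = 0.161 · V / A = 0.161 × 108 / 40.600 = 0.43 s.

0.43 s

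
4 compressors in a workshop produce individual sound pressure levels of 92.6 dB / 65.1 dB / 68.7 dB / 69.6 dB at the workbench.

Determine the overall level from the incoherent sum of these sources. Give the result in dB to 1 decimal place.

Σ 10^(Lᵢ/10) = 1.839e+09.
Back to dB: 10·log₁₀ Σ = 92.6 dB.

92.6 dB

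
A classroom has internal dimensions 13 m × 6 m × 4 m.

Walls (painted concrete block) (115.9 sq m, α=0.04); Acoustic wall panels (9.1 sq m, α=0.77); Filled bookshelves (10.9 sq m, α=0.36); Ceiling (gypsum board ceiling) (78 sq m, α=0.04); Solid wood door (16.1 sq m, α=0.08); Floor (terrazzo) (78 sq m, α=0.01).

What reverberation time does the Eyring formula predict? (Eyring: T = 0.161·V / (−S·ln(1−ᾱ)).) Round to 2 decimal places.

2.34 sec

Total surface area S = 115.9 + 9.1 + 10.9 + 78 + 16.1 + 78 = 308.0 sq m.
Σ(Sᵢαᵢ) = 115.9×0.04 + 9.1×0.77 + 10.9×0.36 + 78×0.04 + 16.1×0.08 + 78×0.01 = 20.755.
Mean coefficient ᾱ = A/S = 0.0674.
−S·ln(1−ᾱ) = −308.0 × ln(1 − 0.0674) = 21.492.
V = 13 × 6 × 4 = 312 m³.
T = 0.161·V/[−S·ln(1−ᾱ)] = 0.161·312/21.492 = 2.34 s.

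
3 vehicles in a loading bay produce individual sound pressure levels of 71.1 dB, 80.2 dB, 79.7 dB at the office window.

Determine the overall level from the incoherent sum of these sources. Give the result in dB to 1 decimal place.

Σ 10^(Lᵢ/10) = 2.109e+08.
L_total = 10·log₁₀(2.109e+08) = 83.2 dB.

83.2 dB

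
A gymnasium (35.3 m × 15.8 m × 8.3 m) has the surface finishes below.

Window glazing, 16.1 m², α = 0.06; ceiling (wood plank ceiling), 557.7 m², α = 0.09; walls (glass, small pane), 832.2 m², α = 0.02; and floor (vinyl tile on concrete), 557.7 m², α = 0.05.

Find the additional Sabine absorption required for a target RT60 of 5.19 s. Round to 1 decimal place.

47.9 sabins

Summing Sᵢαᵢ: 0.966 + 50.193 + 16.644 + 27.885 → A₁ = 95.688 sabins.
For T = 5.19 s, need A₂ = 0.161·V/T = 0.161·4629.242/5.19 = 143.605 sabins.
Additional absorption ΔA = 143.605 − 95.688 = 47.9 sabins.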